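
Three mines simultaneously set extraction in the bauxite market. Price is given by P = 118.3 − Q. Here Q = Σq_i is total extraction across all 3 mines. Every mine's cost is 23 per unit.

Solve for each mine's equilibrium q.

23.825

A representative mine's profit is π_i = q_i(118.3 − Q) − 23q_i, with Q = q_i + Σ_{j≠i} q_j.
First-order condition: 95.3 − 2q_i − Σ_{j≠i} q_j = 0.
Imposing symmetry (q_j = q for all j) turns Σ_{j≠i} q_j into 2q, so 95.3 = 4q and q = 23.825.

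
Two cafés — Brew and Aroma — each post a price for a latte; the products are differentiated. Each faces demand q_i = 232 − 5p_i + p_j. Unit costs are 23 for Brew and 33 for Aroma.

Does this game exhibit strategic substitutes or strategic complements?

strategic complements

Brew's profit: π = (p_{Brew} − 23)(232 − 5p_{Brew} + p_{Aroma}).
∂π/∂p_{Brew} = 347 − 10p_{Brew} + p_{Aroma} = 0 ⇒ p_{Brew} = 34.7 + 0.1p_{Aroma}.
The best-response slope dp_{Brew}/dp_{Aroma} = 0.1 > 0: the reaction function is upward-sloping, so the choices are strategic complements.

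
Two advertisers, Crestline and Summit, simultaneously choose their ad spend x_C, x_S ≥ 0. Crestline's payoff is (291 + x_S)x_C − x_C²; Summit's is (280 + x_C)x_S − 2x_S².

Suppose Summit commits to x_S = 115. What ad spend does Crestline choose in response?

Expanding Crestline's payoff: 291x_C + x_Sx_C − x_C².
∂π/∂x_C = 291 + x_S − 2x_C = 0, so x_C = 145.5 + 0.5x_S.
At x_S = 115: x_C = 145.5 + 0.5·115 = 203.

203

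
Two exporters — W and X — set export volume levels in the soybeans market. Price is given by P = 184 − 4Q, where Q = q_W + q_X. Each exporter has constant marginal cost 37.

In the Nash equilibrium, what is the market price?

86

Exporter W's profit: π = q_W(184 − 4(q_W + q_X)) − 37q_W.
∂π/∂q_W = 147 − 8q_W − 4q_X = 0, so q_W = 18.375 − 0.5q_X.
Setting q_W = q_X in the reaction function: q_W = 18.375 − 0.5q_W, so q_W = 18.375 / 1.5 = 12.25.
Equilibrium price: P = 184 − 4·24.5 = 86.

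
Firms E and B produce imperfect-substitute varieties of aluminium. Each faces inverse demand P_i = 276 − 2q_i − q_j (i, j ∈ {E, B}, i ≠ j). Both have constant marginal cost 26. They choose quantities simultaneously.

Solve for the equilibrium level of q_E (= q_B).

Firm E's profit: π = q_E(276 − 2q_E − q_B) − 26q_E.
∂π/∂q_E = 250 − 4q_E − q_B = 0 ⇒ q_E = 62.5 − 0.25q_B.
By symmetry q_B = q_E; substituting into the reaction function, 1.25q_E = 62.5 and q_E = 50.

50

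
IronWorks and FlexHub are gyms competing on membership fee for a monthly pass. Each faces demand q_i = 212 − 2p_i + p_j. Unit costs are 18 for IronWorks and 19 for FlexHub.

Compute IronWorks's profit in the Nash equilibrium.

8398.08

IronWorks's profit: π = (p_{IronWorks} − 18)(212 − 2p_{IronWorks} + p_{FlexHub}).
∂π/∂p_{IronWorks} = 248 − 4p_{IronWorks} + p_{FlexHub} = 0 ⇒ p_{IronWorks} = 62 + 0.25p_{FlexHub}.
Similarly p_{FlexHub} = 62.5 + 0.25p_{IronWorks}.
Solving the two reaction functions simultaneously: (1 − (0.25)(0.25))p_{IronWorks} = 62 + 0.25·62.5, so 0.9375p_{IronWorks} = 77.625 and p_{IronWorks} = 82.8.
Then p_{FlexHub} = 62.5 + 0.25·82.8 = 83.2.
q_{IronWorks} = 212 − 2·82.8 + 83.2 = 129.6.
Profit = (82.8 − 18)·129.6 = 8398.08.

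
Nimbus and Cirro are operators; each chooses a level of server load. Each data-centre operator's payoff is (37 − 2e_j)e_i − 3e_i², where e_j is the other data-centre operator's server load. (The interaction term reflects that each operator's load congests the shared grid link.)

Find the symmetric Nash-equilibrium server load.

Nimbus's payoff is (37 − 2e_C)e_N − 3e_N².
∂π/∂e_N = 37 − 2e_C − 6e_N = 0, so e_N = 37/6 − (1/3)e_C.
Setting e_N = e_C in the reaction function: e_N = 37/6 − (1/3)e_N, so e_N = (37/6) / (4/3) = 4.625.

4.625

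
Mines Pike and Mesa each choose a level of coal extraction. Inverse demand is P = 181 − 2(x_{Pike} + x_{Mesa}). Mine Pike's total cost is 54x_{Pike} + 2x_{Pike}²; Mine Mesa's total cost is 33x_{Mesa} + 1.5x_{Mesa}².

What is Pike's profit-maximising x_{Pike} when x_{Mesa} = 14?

Mine Pike's profit: π = x_{Pike}(181 − 2(x_{Pike} + x_{Mesa})) − 54x_{Pike} − 2x_{Pike}².
∂π/∂x_{Pike} = 127 − 8x_{Pike} − 2x_{Mesa} = 0, so x_{Pike} = 15.875 − 0.25x_{Mesa}.
At x_{Mesa} = 14: x_{Pike} = 15.875 − 0.25·14 = 12.375.

12.375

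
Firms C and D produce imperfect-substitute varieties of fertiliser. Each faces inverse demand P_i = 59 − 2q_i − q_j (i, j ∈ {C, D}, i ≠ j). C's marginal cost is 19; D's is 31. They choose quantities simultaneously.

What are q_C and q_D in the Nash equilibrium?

Firm C's profit: π = q_C(59 − 2q_C − q_D) − 19q_C.
∂π/∂q_C = 40 − 4q_C − q_D = 0 ⇒ q_C = 10 − 0.25q_D.
Similarly q_D = 7 − 0.25q_C.
Solving the two reaction functions simultaneously: (1 − (−0.25)(−0.25))q_C = 10 − 0.25·7, so 0.9375q_C = 8.25 and q_C = 8.8.
Then q_D = 7 − 0.25·8.8 = 4.8.

8.8, 4.8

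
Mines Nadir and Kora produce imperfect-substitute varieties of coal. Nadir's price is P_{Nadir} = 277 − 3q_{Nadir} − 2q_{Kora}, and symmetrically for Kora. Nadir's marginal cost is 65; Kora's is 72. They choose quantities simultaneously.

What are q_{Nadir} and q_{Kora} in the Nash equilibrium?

26.9375, 25.1875

Mine Nadir's profit: π = q_{Nadir}(277 − 3q_{Nadir} − 2q_{Kora}) − 65q_{Nadir}.
∂π/∂q_{Nadir} = 212 − 6q_{Nadir} − 2q_{Kora} = 0 ⇒ q_{Nadir} = 106/3 − (1/3)q_{Kora}.
Similarly q_{Kora} = 205/6 − (1/3)q_{Nadir}.
Solving the two reaction functions simultaneously: (1 − (−1/3)(−1/3))q_{Nadir} = 106/3 − (1/3)·(205/6), so (8/9)q_{Nadir} = 431/18 and q_{Nadir} = 26.9375.
Then q_{Kora} = 205/6 − (1/3)·26.9375 = 25.1875.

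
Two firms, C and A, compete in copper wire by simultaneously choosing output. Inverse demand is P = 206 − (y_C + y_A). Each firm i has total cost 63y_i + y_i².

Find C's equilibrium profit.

1635.92

Firm C's profit: π = y_C(206 − (y_C + y_A)) − 63y_C − y_C².
∂π/∂y_C = 143 − 4y_C − y_A = 0, so y_C = 35.75 − 0.25y_A.
The game is symmetric, so in equilibrium y_A = y_C: the reaction function gives 1.25y_C = 35.75, hence y_C = 28.6.
Price P = 206 − 57.2 = 148.8.
C's profit: (148.8 − 63)·28.6 − (28.6)² = 1635.92.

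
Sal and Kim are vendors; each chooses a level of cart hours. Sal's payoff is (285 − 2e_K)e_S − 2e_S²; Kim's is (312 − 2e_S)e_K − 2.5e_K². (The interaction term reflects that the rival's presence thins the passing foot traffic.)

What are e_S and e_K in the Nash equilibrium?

Expanding Sal's payoff: 285e_S − 2e_Ke_S − 2e_S².
∂π/∂e_S = 285 − 2e_K − 4e_S = 0, so e_S = 71.25 − 0.5e_K.
Likewise for Kim: e_K = 62.4 − 0.4e_S.
Plugging e_K into Sal's best response: e_S = 71.25 − 0.5(62.4 − 0.4e_S) ⇒ 0.8e_S = 40.05, so e_S = 50.0625.
Then e_K = 62.4 − 0.4·50.0625 = 42.375.

50.0625, 42.375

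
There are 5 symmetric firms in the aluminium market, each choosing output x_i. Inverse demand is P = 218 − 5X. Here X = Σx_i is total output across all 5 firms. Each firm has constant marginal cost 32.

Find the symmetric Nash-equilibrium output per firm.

A representative firm's profit is π_i = x_i(218 − 5X) − 32x_i, with X = x_i + Σ_{j≠i} x_j.
First-order condition: 186 − 10x_i − 5Σ_{j≠i} x_j = 0.
With identical firms, set every x_j = x: then 186 − 10x − 20x = 0, i.e. x = 186/30 = 6.2.

6.2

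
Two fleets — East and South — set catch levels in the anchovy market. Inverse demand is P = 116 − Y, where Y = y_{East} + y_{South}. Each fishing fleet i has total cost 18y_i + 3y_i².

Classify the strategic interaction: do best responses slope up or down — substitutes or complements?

strategic substitutes

Fishing fleet East's profit: π = y_{East}(116 − (y_{East} + y_{South})) − 18y_{East} − 3y_{East}².
∂π/∂y_{East} = 98 − 8y_{East} − y_{South} = 0, so y_{East} = 12.25 − 0.125y_{South}.
The best-response slope dy_{East}/dy_{South} = −0.125 < 0: the reaction function is downward-sloping, so the choices are strategic substitutes.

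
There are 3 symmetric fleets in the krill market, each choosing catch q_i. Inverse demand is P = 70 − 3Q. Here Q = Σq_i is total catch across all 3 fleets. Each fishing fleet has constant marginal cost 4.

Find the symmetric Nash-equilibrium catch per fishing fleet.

A representative fishing fleet's profit is π_i = q_i(70 − 3Q) − 4q_i, with Q = q_i + Σ_{j≠i} q_j.
First-order condition: 66 − 6q_i − 3Σ_{j≠i} q_j = 0.
Imposing symmetry (q_j = q for all j) turns Σ_{j≠i} q_j into 2q, so 66 = 12q and q = 5.5.

5.5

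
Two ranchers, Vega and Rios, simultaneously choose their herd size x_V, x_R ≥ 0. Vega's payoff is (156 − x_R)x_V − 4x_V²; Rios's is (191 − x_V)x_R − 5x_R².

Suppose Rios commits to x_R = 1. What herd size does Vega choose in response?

19.375

Expanding Vega's payoff: 156x_V − x_Rx_V − 4x_V².
∂π/∂x_V = 156 − x_R − 8x_V = 0, so x_V = 19.5 − 0.125x_R.
At x_R = 1: x_V = 19.5 − 0.125·1 = 19.375.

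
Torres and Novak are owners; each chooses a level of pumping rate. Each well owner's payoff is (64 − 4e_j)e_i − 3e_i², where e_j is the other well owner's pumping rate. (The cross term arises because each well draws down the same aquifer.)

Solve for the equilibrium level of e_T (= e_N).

6.4

Torres's payoff is (64 − 4e_N)e_T − 3e_T².
∂π/∂e_T = 64 − 4e_N − 6e_T = 0, so e_T = 32/3 − (2/3)e_N.
Setting e_T = e_N in the reaction function: e_T = 32/3 − (2/3)e_T, so e_T = (32/3) / (5/3) = 6.4.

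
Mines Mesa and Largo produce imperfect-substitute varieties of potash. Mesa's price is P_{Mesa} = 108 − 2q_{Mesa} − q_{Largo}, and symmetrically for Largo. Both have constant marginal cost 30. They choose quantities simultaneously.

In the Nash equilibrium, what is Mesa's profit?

486.72

Mine Mesa's profit: π = q_{Mesa}(108 − 2q_{Mesa} − q_{Largo}) − 30q_{Mesa}.
∂π/∂q_{Mesa} = 78 − 4q_{Mesa} − q_{Largo} = 0 ⇒ q_{Mesa} = 19.5 − 0.25q_{Largo}.
By symmetry q_{Largo} = q_{Mesa}; substituting into the reaction function, 1.25q_{Mesa} = 19.5 and q_{Mesa} = 15.6.
P_{Mesa} = 108 − 2·15.6 − 15.6 = 61.2.
Profit = (61.2 − 30)·15.6 = 486.72.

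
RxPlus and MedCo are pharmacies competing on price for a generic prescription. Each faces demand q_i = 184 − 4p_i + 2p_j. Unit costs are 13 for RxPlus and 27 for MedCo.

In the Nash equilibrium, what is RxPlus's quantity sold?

112.8

RxPlus's profit: π = (p_{RxPlus} − 13)(184 − 4p_{RxPlus} + 2p_{MedCo}).
∂π/∂p_{RxPlus} = 236 − 8p_{RxPlus} + 2p_{MedCo} = 0 ⇒ p_{RxPlus} = 29.5 + 0.25p_{MedCo}.
Similarly p_{MedCo} = 36.5 + 0.25p_{RxPlus}.
Plugging p_{MedCo} into RxPlus's best response: p_{RxPlus} = 29.5 + 0.25(36.5 + 0.25p_{RxPlus}) ⇒ 0.9375p_{RxPlus} = 38.625, so p_{RxPlus} = 41.2.
Then p_{MedCo} = 36.5 + 0.25·41.2 = 46.8.
q_{RxPlus} = 184 − 4·41.2 + 2·46.8 = 112.8.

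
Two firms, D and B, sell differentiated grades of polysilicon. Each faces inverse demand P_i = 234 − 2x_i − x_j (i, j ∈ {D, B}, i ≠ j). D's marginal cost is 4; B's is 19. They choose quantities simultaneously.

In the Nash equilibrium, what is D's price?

Firm D's profit: π = x_D(234 − 2x_D − x_B) − 4x_D.
∂π/∂x_D = 230 − 4x_D − x_B = 0 ⇒ x_D = 57.5 − 0.25x_B.
Similarly x_B = 53.75 − 0.25x_D.
Substituting the second reaction function into the first: x_D = 57.5 − 0.25(53.75 − 0.25x_D), which gives 0.9375x_D = 44.0625 ⇒ x_D = 47.
Then x_B = 53.75 − 0.25·47 = 42.
P_D = 234 − 2·47 − 42 = 98.

98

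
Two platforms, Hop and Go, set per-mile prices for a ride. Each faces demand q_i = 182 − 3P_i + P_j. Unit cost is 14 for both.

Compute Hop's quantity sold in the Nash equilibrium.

92.4

Hop's profit: π = (P_{Hop} − 14)(182 − 3P_{Hop} + P_{Go}).
∂π/∂P_{Hop} = 224 − 6P_{Hop} + P_{Go} = 0 ⇒ P_{Hop} = 112/3 + (1/6)P_{Go}.
By symmetry P_{Go} = P_{Hop}; substituting into the reaction function, (5/6)P_{Hop} = 112/3 and P_{Hop} = 44.8.
q_{Hop} = 182 − 3·44.8 + 44.8 = 92.4.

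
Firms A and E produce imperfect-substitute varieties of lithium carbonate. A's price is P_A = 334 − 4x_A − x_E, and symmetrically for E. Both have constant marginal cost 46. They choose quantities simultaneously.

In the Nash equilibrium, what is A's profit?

Firm A's profit: π = x_A(334 − 4x_A − x_E) − 46x_A.
∂π/∂x_A = 288 − 8x_A − x_E = 0 ⇒ x_A = 36 − 0.125x_E.
By symmetry x_E = x_A; substituting into the reaction function, 1.125x_A = 36 and x_A = 32.
P_A = 334 − 4·32 − 32 = 174.
Profit = (174 − 46)·32 = 4096.

4096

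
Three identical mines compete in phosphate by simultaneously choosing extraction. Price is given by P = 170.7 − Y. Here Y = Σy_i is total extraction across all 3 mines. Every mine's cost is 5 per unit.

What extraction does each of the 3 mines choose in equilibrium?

A representative mine's profit is π_i = y_i(170.7 − Y) − 5y_i, with Y = y_i + Σ_{j≠i} y_j.
First-order condition: 165.7 − 2y_i − Σ_{j≠i} y_j = 0.
With identical mines, set every y_j = y: then 165.7 − 2y − 2y = 0, i.e. y = 165.7/4 = 41.425.

41.425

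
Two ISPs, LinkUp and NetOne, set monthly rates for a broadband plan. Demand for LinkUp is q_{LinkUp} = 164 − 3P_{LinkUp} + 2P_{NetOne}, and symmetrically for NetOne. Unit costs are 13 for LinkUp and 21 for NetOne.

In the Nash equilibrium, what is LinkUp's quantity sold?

LinkUp's profit: π = (P_{LinkUp} − 13)(164 − 3P_{LinkUp} + 2P_{NetOne}).
∂π/∂P_{LinkUp} = 203 − 6P_{LinkUp} + 2P_{NetOne} = 0 ⇒ P_{LinkUp} = 203/6 + (1/3)P_{NetOne}.
Similarly P_{NetOne} = 227/6 + (1/3)P_{LinkUp}.
Solving the two reaction functions simultaneously: (1 − (1/3)(1/3))P_{LinkUp} = 203/6 + (1/3)·(227/6), so (8/9)P_{LinkUp} = 418/9 and P_{LinkUp} = 52.25.
Then P_{NetOne} = 227/6 + (1/3)·52.25 = 55.25.
q_{LinkUp} = 164 − 3·52.25 + 2·55.25 = 117.75.

117.75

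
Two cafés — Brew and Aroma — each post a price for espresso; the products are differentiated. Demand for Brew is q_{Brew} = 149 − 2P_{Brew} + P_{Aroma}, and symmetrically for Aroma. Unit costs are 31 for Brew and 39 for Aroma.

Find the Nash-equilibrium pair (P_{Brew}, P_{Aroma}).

Brew's profit: π = (P_{Brew} − 31)(149 − 2P_{Brew} + P_{Aroma}).
∂π/∂P_{Brew} = 211 − 4P_{Brew} + P_{Aroma} = 0 ⇒ P_{Brew} = 52.75 + 0.25P_{Aroma}.
Similarly P_{Aroma} = 56.75 + 0.25P_{Brew}.
Plugging P_{Aroma} into Brew's best response: P_{Brew} = 52.75 + 0.25(56.75 + 0.25P_{Brew}) ⇒ 0.9375P_{Brew} = 66.9375, so P_{Brew} = 71.4.
Then P_{Aroma} = 56.75 + 0.25·71.4 = 74.6.

71.4, 74.6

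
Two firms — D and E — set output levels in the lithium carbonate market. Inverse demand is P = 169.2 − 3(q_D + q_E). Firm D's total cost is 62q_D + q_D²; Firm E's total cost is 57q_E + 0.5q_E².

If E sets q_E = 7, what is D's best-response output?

Firm D's profit: π = q_D(169.2 − 3(q_D + q_E)) − 62q_D − q_D².
∂π/∂q_D = 107.2 − 8q_D − 3q_E = 0, so q_D = 13.4 − 0.375q_E.
At q_E = 7: q_D = 13.4 − 0.375·7 = 10.775.

10.775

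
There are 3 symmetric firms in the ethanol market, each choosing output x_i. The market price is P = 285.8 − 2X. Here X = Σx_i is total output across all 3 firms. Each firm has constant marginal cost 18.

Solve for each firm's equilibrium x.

A representative firm's profit is π_i = x_i(285.8 − 2X) − 18x_i, with X = x_i + Σ_{j≠i} x_j.
First-order condition: 267.8 − 4x_i − 2Σ_{j≠i} x_j = 0.
In a symmetric equilibrium every firm chooses the same x, so Σ_{j≠i} x_j = 2x. The condition becomes 267.8 − 8x = 0, giving x = 267.8/8 = 33.475.

33.475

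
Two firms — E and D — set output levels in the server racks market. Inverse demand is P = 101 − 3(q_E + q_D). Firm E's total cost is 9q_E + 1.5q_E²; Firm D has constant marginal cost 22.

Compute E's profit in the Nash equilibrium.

Firm E's profit: π = q_E(101 − 3(q_E + q_D)) − 9q_E − 1.5q_E².
∂π/∂q_E = 92 − 9q_E − 3q_D = 0, so q_E = 92/9 − (1/3)q_D.
For D: ∂π/∂q_D = 79 − 6q_D − 3q_E = 0 ⇒ q_D = 79/6 − 0.5q_E.
Solving the two reaction functions simultaneously: (1 − (−1/3)(−0.5))q_E = 92/9 − (1/3)·(79/6), so (5/6)q_E = 35/6 and q_E = 7.
Then q_D = 79/6 − 0.5·7 = 29/3.
Price P = 101 − 3·(50/3) = 51.
E's profit: (51 − 9)·7 − 1.5(7)² = 220.5.

220.5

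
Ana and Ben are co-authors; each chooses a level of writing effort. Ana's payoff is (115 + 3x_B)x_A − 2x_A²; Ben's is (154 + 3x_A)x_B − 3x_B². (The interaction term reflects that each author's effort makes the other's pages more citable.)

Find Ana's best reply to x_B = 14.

Expanding Ana's payoff: 115x_A + 3x_Bx_A − 2x_A².
∂π/∂x_A = 115 + 3x_B − 4x_A = 0, so x_A = 28.75 + 0.75x_B.
At x_B = 14: x_A = 28.75 + 0.75·14 = 39.25.

39.25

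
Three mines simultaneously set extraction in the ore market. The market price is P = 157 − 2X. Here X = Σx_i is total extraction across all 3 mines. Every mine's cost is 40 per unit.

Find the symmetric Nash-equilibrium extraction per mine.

A representative mine's profit is π_i = x_i(157 − 2X) − 40x_i, with X = x_i + Σ_{j≠i} x_j.
First-order condition: 117 − 4x_i − 2Σ_{j≠i} x_j = 0.
Imposing symmetry (x_j = x for all j) turns Σ_{j≠i} x_j into 2x, so 117 = 8x and x = 14.625.

14.625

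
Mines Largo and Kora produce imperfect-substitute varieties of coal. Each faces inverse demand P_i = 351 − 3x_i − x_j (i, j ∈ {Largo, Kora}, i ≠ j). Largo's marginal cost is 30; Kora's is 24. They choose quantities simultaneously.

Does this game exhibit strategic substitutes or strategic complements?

strategic substitutes

Mine Largo's profit: π = x_{Largo}(351 − 3x_{Largo} − x_{Kora}) − 30x_{Largo}.
∂π/∂x_{Largo} = 321 − 6x_{Largo} − x_{Kora} = 0 ⇒ x_{Largo} = 53.5 − (1/6)x_{Kora}.
The best-response slope dx_{Largo}/dx_{Kora} = −1/6 < 0: the reaction function is downward-sloping, so the choices are strategic substitutes.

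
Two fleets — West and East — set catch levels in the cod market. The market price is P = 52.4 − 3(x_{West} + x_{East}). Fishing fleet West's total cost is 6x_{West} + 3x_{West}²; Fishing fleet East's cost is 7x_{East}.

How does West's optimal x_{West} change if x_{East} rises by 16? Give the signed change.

Fishing fleet West's profit: π = x_{West}(52.4 − 3(x_{West} + x_{East})) − 6x_{West} − 3x_{West}².
∂π/∂x_{West} = 46.4 − 12x_{West} − 3x_{East} = 0, so x_{West} = 58/15 − 0.25x_{East}.
The reaction-function slope is −0.25, so a 16-unit rise in x_{East} moves x_{West} by −0.25 × 16 = −4. West's best response falls — the actions are strategic substitutes.

-4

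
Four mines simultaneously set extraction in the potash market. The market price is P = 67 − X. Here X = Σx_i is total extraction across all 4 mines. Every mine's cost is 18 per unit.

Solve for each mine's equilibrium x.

A representative mine's profit is π_i = x_i(67 − X) − 18x_i, with X = x_i + Σ_{j≠i} x_j.
First-order condition: 49 − 2x_i − Σ_{j≠i} x_j = 0.
Imposing symmetry (x_j = x for all j) turns Σ_{j≠i} x_j into 3x, so 49 = 5x and x = 9.8.

9.8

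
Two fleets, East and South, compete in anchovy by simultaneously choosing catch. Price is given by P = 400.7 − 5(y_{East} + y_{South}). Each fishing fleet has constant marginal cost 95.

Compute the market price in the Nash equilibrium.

Fishing fleet East's profit: π = y_{East}(400.7 − 5(y_{East} + y_{South})) − 95y_{East}.
∂π/∂y_{East} = 305.7 − 10y_{East} − 5y_{South} = 0, so y_{East} = 30.57 − 0.5y_{South}.
Setting y_{East} = y_{South} in the reaction function: y_{East} = 30.57 − 0.5y_{East}, so y_{East} = 30.57 / 1.5 = 20.38.
Equilibrium price: P = 400.7 − 5·40.76 = 196.9.

196.9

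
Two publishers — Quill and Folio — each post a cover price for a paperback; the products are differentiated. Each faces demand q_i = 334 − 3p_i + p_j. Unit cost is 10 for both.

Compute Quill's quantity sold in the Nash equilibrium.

188.4

Quill's profit: π = (p_{Quill} − 10)(334 − 3p_{Quill} + p_{Folio}).
∂π/∂p_{Quill} = 364 − 6p_{Quill} + p_{Folio} = 0 ⇒ p_{Quill} = 182/3 + (1/6)p_{Folio}.
By symmetry p_{Folio} = p_{Quill}; substituting into the reaction function, (5/6)p_{Quill} = 182/3 and p_{Quill} = 72.8.
q_{Quill} = 334 − 3·72.8 + 72.8 = 188.4.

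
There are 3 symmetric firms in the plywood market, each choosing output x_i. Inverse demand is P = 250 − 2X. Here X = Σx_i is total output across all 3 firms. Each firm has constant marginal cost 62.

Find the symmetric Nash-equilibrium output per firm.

23.5

A representative firm's profit is π_i = x_i(250 − 2X) − 62x_i, with X = x_i + Σ_{j≠i} x_j.
First-order condition: 188 − 4x_i − 2Σ_{j≠i} x_j = 0.
Imposing symmetry (x_j = x for all j) turns Σ_{j≠i} x_j into 2x, so 188 = 8x and x = 23.5.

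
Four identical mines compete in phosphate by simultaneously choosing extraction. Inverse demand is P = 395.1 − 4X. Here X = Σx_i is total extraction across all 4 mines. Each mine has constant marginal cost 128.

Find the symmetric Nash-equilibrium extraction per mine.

A representative mine's profit is π_i = x_i(395.1 − 4X) − 128x_i, with X = x_i + Σ_{j≠i} x_j.
First-order condition: 267.1 − 8x_i − 4Σ_{j≠i} x_j = 0.
In a symmetric equilibrium every mine chooses the same x, so Σ_{j≠i} x_j = 3x. The condition becomes 267.1 − 20x = 0, giving x = 267.1/20 = 13.355.

13.355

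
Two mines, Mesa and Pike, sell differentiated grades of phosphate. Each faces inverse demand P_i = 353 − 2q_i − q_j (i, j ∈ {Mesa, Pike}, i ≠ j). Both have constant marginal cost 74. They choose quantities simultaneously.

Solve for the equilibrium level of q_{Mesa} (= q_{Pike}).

55.8

Mine Mesa's profit: π = q_{Mesa}(353 − 2q_{Mesa} − q_{Pike}) − 74q_{Mesa}.
∂π/∂q_{Mesa} = 279 − 4q_{Mesa} − q_{Pike} = 0 ⇒ q_{Mesa} = 69.75 − 0.25q_{Pike}.
The game is symmetric, so in equilibrium q_{Pike} = q_{Mesa}: the reaction function gives 1.25q_{Mesa} = 69.75, hence q_{Mesa} = 55.8.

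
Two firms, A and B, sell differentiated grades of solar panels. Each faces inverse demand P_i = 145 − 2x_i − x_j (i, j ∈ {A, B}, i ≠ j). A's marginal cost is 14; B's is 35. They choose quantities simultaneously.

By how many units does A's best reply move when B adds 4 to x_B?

-1

Firm A's profit: π = x_A(145 − 2x_A − x_B) − 14x_A.
∂π/∂x_A = 131 − 4x_A − x_B = 0 ⇒ x_A = 32.75 − 0.25x_B.
The reaction-function slope is −0.25, so a 4-unit rise in x_B moves x_A by −0.25 × 4 = −1. A's best response falls — the actions are strategic substitutes.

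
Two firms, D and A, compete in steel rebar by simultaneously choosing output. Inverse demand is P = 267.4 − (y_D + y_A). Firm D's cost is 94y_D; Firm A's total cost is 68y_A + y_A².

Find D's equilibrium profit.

Firm D's profit: π = y_D(267.4 − (y_D + y_A)) − 94y_D.
∂π/∂y_D = 173.4 − 2y_D − y_A = 0, so y_D = 86.7 − 0.5y_A.
For A: ∂π/∂y_A = 199.4 − 4y_A − y_D = 0 ⇒ y_A = 49.85 − 0.25y_D.
Substituting the second reaction function into the first: y_D = 86.7 − 0.5(49.85 − 0.25y_D), which gives 0.875y_D = 61.775 ⇒ y_D = 70.6.
Then y_A = 49.85 − 0.25·70.6 = 32.2.
Price P = 267.4 − 102.8 = 164.6.
D's profit: (164.6 − 94)·70.6 = 4984.36.

4984.36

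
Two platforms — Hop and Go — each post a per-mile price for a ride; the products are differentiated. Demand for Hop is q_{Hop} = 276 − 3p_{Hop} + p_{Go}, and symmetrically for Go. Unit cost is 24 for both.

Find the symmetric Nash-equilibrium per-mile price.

69.6

Hop's profit: π = (p_{Hop} − 24)(276 − 3p_{Hop} + p_{Go}).
∂π/∂p_{Hop} = 348 − 6p_{Hop} + p_{Go} = 0 ⇒ p_{Hop} = 58 + (1/6)p_{Go}.
Setting p_{Hop} = p_{Go} in the reaction function: p_{Hop} = 58 + (1/6)p_{Hop}, so p_{Hop} = 58 / (5/6) = 69.6.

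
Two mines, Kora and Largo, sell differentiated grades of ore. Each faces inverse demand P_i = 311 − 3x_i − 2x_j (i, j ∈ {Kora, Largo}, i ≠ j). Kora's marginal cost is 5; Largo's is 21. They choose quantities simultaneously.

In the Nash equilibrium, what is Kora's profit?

Mine Kora's profit: π = x_{Kora}(311 − 3x_{Kora} − 2x_{Largo}) − 5x_{Kora}.
∂π/∂x_{Kora} = 306 − 6x_{Kora} − 2x_{Largo} = 0 ⇒ x_{Kora} = 51 − (1/3)x_{Largo}.
Similarly x_{Largo} = 145/3 − (1/3)x_{Kora}.
Substituting the second reaction function into the first: x_{Kora} = 51 − (1/3)(145/3 − (1/3)x_{Kora}), which gives (8/9)x_{Kora} = 314/9 ⇒ x_{Kora} = 39.25.
Then x_{Largo} = 145/3 − (1/3)·39.25 = 35.25.
P_{Kora} = 311 − 3·39.25 − 2·35.25 = 122.75.
Profit = (122.75 − 5)·39.25 = 4621.6875.

4621.6875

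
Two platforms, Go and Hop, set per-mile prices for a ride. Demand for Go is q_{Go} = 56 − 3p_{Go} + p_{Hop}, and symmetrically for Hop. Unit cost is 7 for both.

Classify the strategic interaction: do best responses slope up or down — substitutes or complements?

Go's profit: π = (p_{Go} − 7)(56 − 3p_{Go} + p_{Hop}).
∂π/∂p_{Go} = 77 − 6p_{Go} + p_{Hop} = 0 ⇒ p_{Go} = 77/6 + (1/6)p_{Hop}.
The best-response slope dp_{Go}/dp_{Hop} = 1/6 > 0: the reaction function is upward-sloping, so the choices are strategic complements.

strategic complements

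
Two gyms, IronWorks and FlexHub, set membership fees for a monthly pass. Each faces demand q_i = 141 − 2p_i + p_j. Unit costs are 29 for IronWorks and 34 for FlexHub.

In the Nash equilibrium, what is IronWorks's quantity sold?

76

IronWorks's profit: π = (p_{IronWorks} − 29)(141 − 2p_{IronWorks} + p_{FlexHub}).
∂π/∂p_{IronWorks} = 199 − 4p_{IronWorks} + p_{FlexHub} = 0 ⇒ p_{IronWorks} = 49.75 + 0.25p_{FlexHub}.
Similarly p_{FlexHub} = 52.25 + 0.25p_{IronWorks}.
Solving the two reaction functions simultaneously: (1 − (0.25)(0.25))p_{IronWorks} = 49.75 + 0.25·52.25, so 0.9375p_{IronWorks} = 62.8125 and p_{IronWorks} = 67.
Then p_{FlexHub} = 52.25 + 0.25·67 = 69.
q_{IronWorks} = 141 − 2·67 + 69 = 76.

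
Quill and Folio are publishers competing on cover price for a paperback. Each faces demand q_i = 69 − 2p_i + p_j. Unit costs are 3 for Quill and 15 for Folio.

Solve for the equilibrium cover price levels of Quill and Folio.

26.6, 31.4

Quill's profit: π = (p_{Quill} − 3)(69 − 2p_{Quill} + p_{Folio}).
∂π/∂p_{Quill} = 75 − 4p_{Quill} + p_{Folio} = 0 ⇒ p_{Quill} = 18.75 + 0.25p_{Folio}.
Similarly p_{Folio} = 24.75 + 0.25p_{Quill}.
Substituting the second reaction function into the first: p_{Quill} = 18.75 + 0.25(24.75 + 0.25p_{Quill}), which gives 0.9375p_{Quill} = 24.9375 ⇒ p_{Quill} = 26.6.
Then p_{Folio} = 24.75 + 0.25·26.6 = 31.4.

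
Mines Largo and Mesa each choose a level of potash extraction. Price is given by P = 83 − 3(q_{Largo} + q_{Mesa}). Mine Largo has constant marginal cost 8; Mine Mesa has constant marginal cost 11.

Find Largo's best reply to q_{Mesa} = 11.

7

Mine Largo's profit: π = q_{Largo}(83 − 3(q_{Largo} + q_{Mesa})) − 8q_{Largo}.
∂π/∂q_{Largo} = 75 − 6q_{Largo} − 3q_{Mesa} = 0, so q_{Largo} = 12.5 − 0.5q_{Mesa}.
At q_{Mesa} = 11: q_{Largo} = 12.5 − 0.5·11 = 7.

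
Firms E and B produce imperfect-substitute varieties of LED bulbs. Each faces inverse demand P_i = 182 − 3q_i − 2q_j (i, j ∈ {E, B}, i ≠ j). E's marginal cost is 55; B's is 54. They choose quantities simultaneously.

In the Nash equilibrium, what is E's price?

102.4375

Firm E's profit: π = q_E(182 − 3q_E − 2q_B) − 55q_E.
∂π/∂q_E = 127 − 6q_E − 2q_B = 0 ⇒ q_E = 127/6 − (1/3)q_B.
Similarly q_B = 64/3 − (1/3)q_E.
Solving the two reaction functions simultaneously: (1 − (−1/3)(−1/3))q_E = 127/6 − (1/3)·(64/3), so (8/9)q_E = 253/18 and q_E = 15.8125.
Then q_B = 64/3 − (1/3)·15.8125 = 16.0625.
P_E = 182 − 3·15.8125 − 2·16.0625 = 102.4375.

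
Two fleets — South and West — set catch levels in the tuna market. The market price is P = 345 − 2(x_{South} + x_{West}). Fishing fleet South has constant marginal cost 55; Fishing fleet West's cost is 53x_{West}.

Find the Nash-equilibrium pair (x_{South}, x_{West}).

Fishing fleet South's profit: π = x_{South}(345 − 2(x_{South} + x_{West})) − 55x_{South}.
∂π/∂x_{South} = 290 − 4x_{South} − 2x_{West} = 0, so x_{South} = 72.5 − 0.5x_{West}.
By the same steps for West: x_{West} = 73 − 0.5x_{South}.
Plugging x_{West} into South's best response: x_{South} = 72.5 − 0.5(73 − 0.5x_{South}) ⇒ 0.75x_{South} = 36, so x_{South} = 48.
Then x_{West} = 73 − 0.5·48 = 49.

48, 49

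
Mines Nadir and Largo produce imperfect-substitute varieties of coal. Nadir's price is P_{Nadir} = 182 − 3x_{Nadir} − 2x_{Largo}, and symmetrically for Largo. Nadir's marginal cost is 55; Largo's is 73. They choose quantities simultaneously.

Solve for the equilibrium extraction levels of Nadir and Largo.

17, 12.5

Mine Nadir's profit: π = x_{Nadir}(182 − 3x_{Nadir} − 2x_{Largo}) − 55x_{Nadir}.
∂π/∂x_{Nadir} = 127 − 6x_{Nadir} − 2x_{Largo} = 0 ⇒ x_{Nadir} = 127/6 − (1/3)x_{Largo}.
Similarly x_{Largo} = 109/6 − (1/3)x_{Nadir}.
Plugging x_{Largo} into Nadir's best response: x_{Nadir} = 127/6 − (1/3)(109/6 − (1/3)x_{Nadir}) ⇒ (8/9)x_{Nadir} = 136/9, so x_{Nadir} = 17.
Then x_{Largo} = 109/6 − (1/3)·17 = 12.5.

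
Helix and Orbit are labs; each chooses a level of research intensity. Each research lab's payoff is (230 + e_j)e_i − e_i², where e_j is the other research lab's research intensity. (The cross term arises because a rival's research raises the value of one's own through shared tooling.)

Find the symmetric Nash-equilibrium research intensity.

230

Helix's payoff is (230 + e_O)e_H − e_H².
∂π/∂e_H = 230 + e_O − 2e_H = 0, so e_H = 115 + 0.5e_O.
The game is symmetric, so in equilibrium e_O = e_H: the reaction function gives 0.5e_H = 115, hence e_H = 230.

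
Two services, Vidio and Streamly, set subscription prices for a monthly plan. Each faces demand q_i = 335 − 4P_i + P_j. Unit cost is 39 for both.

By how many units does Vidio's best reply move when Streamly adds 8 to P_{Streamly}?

1

Vidio's profit: π = (P_{Vidio} − 39)(335 − 4P_{Vidio} + P_{Streamly}).
∂π/∂P_{Vidio} = 491 − 8P_{Vidio} + P_{Streamly} = 0 ⇒ P_{Vidio} = 61.375 + 0.125P_{Streamly}.
The reaction-function slope is 0.125, so an 8-unit rise in P_{Streamly} moves P_{Vidio} by 0.125 × 8 = 1. Vidio's best response rises — the actions are strategic complements.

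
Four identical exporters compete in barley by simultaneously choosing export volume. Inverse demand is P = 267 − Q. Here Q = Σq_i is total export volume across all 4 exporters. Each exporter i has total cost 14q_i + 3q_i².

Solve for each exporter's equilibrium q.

23

A representative exporter's profit is π_i = q_i(267 − Q) − 14q_i − 3q_i², with Q = q_i + Σ_{j≠i} q_j.
First-order condition: 253 − 8q_i − Σ_{j≠i} q_j = 0.
With identical exporters, set every q_j = q: then 253 − 8q − 3q = 0, i.e. q = 253/11 = 23.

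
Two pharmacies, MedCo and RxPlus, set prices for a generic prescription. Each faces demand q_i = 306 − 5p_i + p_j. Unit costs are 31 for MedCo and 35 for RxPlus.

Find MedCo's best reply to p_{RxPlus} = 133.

59.4

MedCo's profit: π = (p_{MedCo} − 31)(306 − 5p_{MedCo} + p_{RxPlus}).
∂π/∂p_{MedCo} = 461 − 10p_{MedCo} + p_{RxPlus} = 0 ⇒ p_{MedCo} = 46.1 + 0.1p_{RxPlus}.
At p_{RxPlus} = 133: p_{MedCo} = 46.1 + 0.1·133 = 59.4.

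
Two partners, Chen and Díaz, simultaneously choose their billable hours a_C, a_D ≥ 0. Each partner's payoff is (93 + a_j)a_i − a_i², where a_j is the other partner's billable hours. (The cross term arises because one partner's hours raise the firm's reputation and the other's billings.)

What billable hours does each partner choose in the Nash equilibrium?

Chen's payoff is (93 + a_D)a_C − a_C².
∂π/∂a_C = 93 + a_D − 2a_C = 0, so a_C = 46.5 + 0.5a_D.
Setting a_C = a_D in the reaction function: a_C = 46.5 + 0.5a_C, so a_C = 46.5 / 0.5 = 93.

93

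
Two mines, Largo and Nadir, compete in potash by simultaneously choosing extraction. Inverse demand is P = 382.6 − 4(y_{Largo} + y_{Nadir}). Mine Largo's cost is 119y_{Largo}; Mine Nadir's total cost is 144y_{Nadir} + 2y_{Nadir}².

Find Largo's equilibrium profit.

Mine Largo's profit: π = y_{Largo}(382.6 − 4(y_{Largo} + y_{Nadir})) − 119y_{Largo}.
∂π/∂y_{Largo} = 263.6 − 8y_{Largo} − 4y_{Nadir} = 0, so y_{Largo} = 32.95 − 0.5y_{Nadir}.
For Nadir: ∂π/∂y_{Nadir} = 238.6 − 12y_{Nadir} − 4y_{Largo} = 0 ⇒ y_{Nadir} = 1193/60 − (1/3)y_{Largo}.
Solving the two reaction functions simultaneously: (1 − (−0.5)(−1/3))y_{Largo} = 32.95 − 0.5·(1193/60), so (5/6)y_{Largo} = 2761/120 and y_{Largo} = 27.61.
Then y_{Nadir} = 1193/60 − (1/3)·27.61 = 10.68.
Price P = 382.6 − 4·38.29 = 229.44.
Largo's profit: (229.44 − 119)·27.61 = 3049.2484.

3049.2484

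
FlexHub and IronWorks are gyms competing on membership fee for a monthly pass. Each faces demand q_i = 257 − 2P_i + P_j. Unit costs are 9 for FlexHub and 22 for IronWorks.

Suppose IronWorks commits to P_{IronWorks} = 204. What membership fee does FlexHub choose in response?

FlexHub's profit: π = (P_{FlexHub} − 9)(257 − 2P_{FlexHub} + P_{IronWorks}).
∂π/∂P_{FlexHub} = 275 − 4P_{FlexHub} + P_{IronWorks} = 0 ⇒ P_{FlexHub} = 68.75 + 0.25P_{IronWorks}.
At P_{IronWorks} = 204: P_{FlexHub} = 68.75 + 0.25·204 = 119.75.

119.75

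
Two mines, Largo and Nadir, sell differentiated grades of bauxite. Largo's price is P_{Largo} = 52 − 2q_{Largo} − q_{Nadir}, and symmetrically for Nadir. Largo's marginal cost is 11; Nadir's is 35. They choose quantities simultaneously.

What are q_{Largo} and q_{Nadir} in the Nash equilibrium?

Mine Largo's profit: π = q_{Largo}(52 − 2q_{Largo} − q_{Nadir}) − 11q_{Largo}.
∂π/∂q_{Largo} = 41 − 4q_{Largo} − q_{Nadir} = 0 ⇒ q_{Largo} = 10.25 − 0.25q_{Nadir}.
Similarly q_{Nadir} = 4.25 − 0.25q_{Largo}.
Solving the two reaction functions simultaneously: (1 − (−0.25)(−0.25))q_{Largo} = 10.25 − 0.25·4.25, so 0.9375q_{Largo} = 9.1875 and q_{Largo} = 9.8.
Then q_{Nadir} = 4.25 − 0.25·9.8 = 1.8.

9.8, 1.8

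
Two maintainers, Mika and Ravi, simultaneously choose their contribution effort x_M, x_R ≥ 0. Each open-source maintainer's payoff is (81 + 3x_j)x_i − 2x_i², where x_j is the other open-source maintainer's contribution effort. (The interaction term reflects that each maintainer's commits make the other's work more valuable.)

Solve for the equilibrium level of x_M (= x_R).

Mika's payoff is (81 + 3x_R)x_M − 2x_M².
∂π/∂x_M = 81 + 3x_R − 4x_M = 0, so x_M = 20.25 + 0.75x_R.
The game is symmetric, so in equilibrium x_R = x_M: the reaction function gives 0.25x_M = 20.25, hence x_M = 81.

81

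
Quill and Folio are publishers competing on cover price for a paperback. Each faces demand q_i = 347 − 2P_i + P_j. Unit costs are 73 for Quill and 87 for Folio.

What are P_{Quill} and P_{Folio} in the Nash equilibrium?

166.2, 171.8

Quill's profit: π = (P_{Quill} − 73)(347 − 2P_{Quill} + P_{Folio}).
∂π/∂P_{Quill} = 493 − 4P_{Quill} + P_{Folio} = 0 ⇒ P_{Quill} = 123.25 + 0.25P_{Folio}.
Similarly P_{Folio} = 130.25 + 0.25P_{Quill}.
Substituting the second reaction function into the first: P_{Quill} = 123.25 + 0.25(130.25 + 0.25P_{Quill}), which gives 0.9375P_{Quill} = 155.8125 ⇒ P_{Quill} = 166.2.
Then P_{Folio} = 130.25 + 0.25·166.2 = 171.8.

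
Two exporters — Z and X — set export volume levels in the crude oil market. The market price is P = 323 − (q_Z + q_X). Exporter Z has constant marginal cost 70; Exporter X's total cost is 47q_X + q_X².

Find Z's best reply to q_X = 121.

66

Exporter Z's profit: π = q_Z(323 − (q_Z + q_X)) − 70q_Z.
∂π/∂q_Z = 253 − 2q_Z − q_X = 0, so q_Z = 126.5 − 0.5q_X.
At q_X = 121: q_Z = 126.5 − 0.5·121 = 66.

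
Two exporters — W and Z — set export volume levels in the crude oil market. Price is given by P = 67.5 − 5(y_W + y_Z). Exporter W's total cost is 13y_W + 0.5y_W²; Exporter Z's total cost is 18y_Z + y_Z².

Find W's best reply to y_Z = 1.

Exporter W's profit: π = y_W(67.5 − 5(y_W + y_Z)) − 13y_W − 0.5y_W².
∂π/∂y_W = 54.5 − 11y_W − 5y_Z = 0, so y_W = 109/22 − (5/11)y_Z.
At y_Z = 1: y_W = 109/22 − (5/11)·1 = 4.5.

4.5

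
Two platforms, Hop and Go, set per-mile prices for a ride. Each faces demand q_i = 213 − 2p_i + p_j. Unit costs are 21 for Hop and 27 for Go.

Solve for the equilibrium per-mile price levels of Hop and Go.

Hop's profit: π = (p_{Hop} − 21)(213 − 2p_{Hop} + p_{Go}).
∂π/∂p_{Hop} = 255 − 4p_{Hop} + p_{Go} = 0 ⇒ p_{Hop} = 63.75 + 0.25p_{Go}.
Similarly p_{Go} = 66.75 + 0.25p_{Hop}.
Substituting the second reaction function into the first: p_{Hop} = 63.75 + 0.25(66.75 + 0.25p_{Hop}), which gives 0.9375p_{Hop} = 80.4375 ⇒ p_{Hop} = 85.8.
Then p_{Go} = 66.75 + 0.25·85.8 = 88.2.

85.8, 88.2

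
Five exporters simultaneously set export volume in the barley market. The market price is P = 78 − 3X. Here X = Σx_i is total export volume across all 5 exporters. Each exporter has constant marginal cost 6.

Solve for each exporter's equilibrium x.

4

A representative exporter's profit is π_i = x_i(78 − 3X) − 6x_i, with X = x_i + Σ_{j≠i} x_j.
First-order condition: 72 − 6x_i − 3Σ_{j≠i} x_j = 0.
In a symmetric equilibrium every exporter chooses the same x, so Σ_{j≠i} x_j = 4x. The condition becomes 72 − 18x = 0, giving x = 72/18 = 4.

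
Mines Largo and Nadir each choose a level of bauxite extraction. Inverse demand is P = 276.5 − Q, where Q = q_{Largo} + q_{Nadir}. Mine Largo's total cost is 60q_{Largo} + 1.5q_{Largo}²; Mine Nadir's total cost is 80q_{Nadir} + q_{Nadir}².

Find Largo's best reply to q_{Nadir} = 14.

Mine Largo's profit: π = q_{Largo}(276.5 − (q_{Largo} + q_{Nadir})) − 60q_{Largo} − 1.5q_{Largo}².
∂π/∂q_{Largo} = 216.5 − 5q_{Largo} − q_{Nadir} = 0, so q_{Largo} = 43.3 − 0.2q_{Nadir}.
At q_{Nadir} = 14: q_{Largo} = 43.3 − 0.2·14 = 40.5.

40.5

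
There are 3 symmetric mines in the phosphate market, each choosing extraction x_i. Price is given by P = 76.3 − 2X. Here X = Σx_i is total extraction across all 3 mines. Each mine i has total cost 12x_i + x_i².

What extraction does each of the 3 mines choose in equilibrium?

A representative mine's profit is π_i = x_i(76.3 − 2X) − 12x_i − x_i², with X = x_i + Σ_{j≠i} x_j.
First-order condition: 64.3 − 6x_i − 2Σ_{j≠i} x_j = 0.
With identical mines, set every x_j = x: then 64.3 − 6x − 4x = 0, i.e. x = 64.3/10 = 6.43.

6.43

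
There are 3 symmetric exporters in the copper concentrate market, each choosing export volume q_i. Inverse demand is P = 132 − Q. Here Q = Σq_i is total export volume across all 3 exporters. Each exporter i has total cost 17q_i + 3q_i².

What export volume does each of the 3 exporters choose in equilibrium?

11.5

A representative exporter's profit is π_i = q_i(132 − Q) − 17q_i − 3q_i², with Q = q_i + Σ_{j≠i} q_j.
First-order condition: 115 − 8q_i − Σ_{j≠i} q_j = 0.
Imposing symmetry (q_j = q for all j) turns Σ_{j≠i} q_j into 2q, so 115 = 10q and q = 11.5.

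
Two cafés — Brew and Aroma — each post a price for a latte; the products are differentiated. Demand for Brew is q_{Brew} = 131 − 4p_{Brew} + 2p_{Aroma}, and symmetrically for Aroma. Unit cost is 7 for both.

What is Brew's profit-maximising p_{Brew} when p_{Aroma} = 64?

35.875

Brew's profit: π = (p_{Brew} − 7)(131 − 4p_{Brew} + 2p_{Aroma}).
∂π/∂p_{Brew} = 159 − 8p_{Brew} + 2p_{Aroma} = 0 ⇒ p_{Brew} = 19.875 + 0.25p_{Aroma}.
At p_{Aroma} = 64: p_{Brew} = 19.875 + 0.25·64 = 35.875.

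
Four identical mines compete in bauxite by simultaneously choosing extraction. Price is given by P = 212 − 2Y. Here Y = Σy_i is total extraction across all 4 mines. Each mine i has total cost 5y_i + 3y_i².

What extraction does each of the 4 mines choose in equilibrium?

A representative mine's profit is π_i = y_i(212 − 2Y) − 5y_i − 3y_i², with Y = y_i + Σ_{j≠i} y_j.
First-order condition: 207 − 10y_i − 2Σ_{j≠i} y_j = 0.
Imposing symmetry (y_j = y for all j) turns Σ_{j≠i} y_j into 3y, so 207 = 16y and y = 12.9375.

12.9375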